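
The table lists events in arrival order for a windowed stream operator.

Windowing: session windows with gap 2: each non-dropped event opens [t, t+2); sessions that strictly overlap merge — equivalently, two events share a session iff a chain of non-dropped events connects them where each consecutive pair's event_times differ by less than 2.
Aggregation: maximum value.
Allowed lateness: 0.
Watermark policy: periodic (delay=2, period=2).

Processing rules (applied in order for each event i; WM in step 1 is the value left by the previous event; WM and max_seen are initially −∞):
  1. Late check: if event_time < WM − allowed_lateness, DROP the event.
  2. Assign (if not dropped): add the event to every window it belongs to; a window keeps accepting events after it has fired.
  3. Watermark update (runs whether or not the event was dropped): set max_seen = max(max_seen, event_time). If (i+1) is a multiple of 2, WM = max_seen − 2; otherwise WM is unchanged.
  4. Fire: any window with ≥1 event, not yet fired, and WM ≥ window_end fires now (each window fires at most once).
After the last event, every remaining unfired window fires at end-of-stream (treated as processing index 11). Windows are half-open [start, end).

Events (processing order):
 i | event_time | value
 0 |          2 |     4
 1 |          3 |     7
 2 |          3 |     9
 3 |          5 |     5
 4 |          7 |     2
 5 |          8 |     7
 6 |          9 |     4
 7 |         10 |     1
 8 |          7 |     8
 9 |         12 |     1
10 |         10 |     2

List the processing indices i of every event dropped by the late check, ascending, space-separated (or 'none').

8

i=0 t=2 v=4: → [2,4); WM=−∞
i=1 t=3 v=7: → [2,5); WM=1
i=2 t=3 v=9: → [2,5); WM=1
i=3 t=5 v=5: → [5,7); WM=3
i=4 t=7 v=2: → [7,9); WM=3
i=5 t=8 v=7: → [7,10); WM=6
i=6 t=9 v=4: → [7,11); WM=6
i=7 t=10 v=1: → [7,12); WM=8
i=8 t=7 v=8: DROP (t<8-0); WM=8
i=9 t=12 v=1: → [12,14); WM=10
i=10 t=10 v=2: → [7,12); WM=10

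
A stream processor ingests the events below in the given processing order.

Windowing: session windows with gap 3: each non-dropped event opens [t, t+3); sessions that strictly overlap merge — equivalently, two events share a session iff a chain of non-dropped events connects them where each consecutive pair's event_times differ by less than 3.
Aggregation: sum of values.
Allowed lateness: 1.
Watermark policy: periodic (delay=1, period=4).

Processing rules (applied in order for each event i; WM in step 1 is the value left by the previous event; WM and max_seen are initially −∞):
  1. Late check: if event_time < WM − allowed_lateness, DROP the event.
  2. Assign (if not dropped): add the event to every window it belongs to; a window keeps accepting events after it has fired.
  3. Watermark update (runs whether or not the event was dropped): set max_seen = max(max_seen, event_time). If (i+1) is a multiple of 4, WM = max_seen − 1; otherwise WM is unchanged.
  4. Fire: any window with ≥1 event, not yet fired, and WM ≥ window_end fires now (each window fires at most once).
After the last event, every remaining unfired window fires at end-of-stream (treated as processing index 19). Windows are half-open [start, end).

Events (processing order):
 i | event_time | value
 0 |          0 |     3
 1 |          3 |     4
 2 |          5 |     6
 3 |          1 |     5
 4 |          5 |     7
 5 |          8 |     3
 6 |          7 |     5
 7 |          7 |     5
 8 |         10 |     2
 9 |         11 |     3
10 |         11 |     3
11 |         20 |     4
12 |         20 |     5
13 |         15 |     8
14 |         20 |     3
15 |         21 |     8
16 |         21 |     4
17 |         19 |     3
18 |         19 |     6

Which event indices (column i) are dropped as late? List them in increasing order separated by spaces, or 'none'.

i=0 t=0 v=3: → [0,3); WM=−∞
i=1 t=3 v=4: → [3,6); WM=−∞
i=2 t=5 v=6: → [3,8); WM=−∞
i=3 t=1 v=5: → [0,8); WM=4
i=4 t=5 v=7: → [0,8); WM=4
i=5 t=8 v=3: → [8,11); WM=4
i=6 t=7 v=5: → [0,11); WM=4
i=7 t=7 v=5: → [0,11); WM=7
i=8 t=10 v=2: → [0,13); WM=7
i=9 t=11 v=3: → [0,14); WM=7
i=10 t=11 v=3: → [0,14); WM=7
i=11 t=20 v=4: → [20,23); WM=19
i=12 t=20 v=5: → [20,23); WM=19
i=13 t=15 v=8: DROP (t<19-1); WM=19
i=14 t=20 v=3: → [20,23); WM=19
i=15 t=21 v=8: → [20,24); WM=20
i=16 t=21 v=4: → [20,24); WM=20
i=17 t=19 v=3: → [19,24); WM=20
i=18 t=19 v=6: → [19,24); WM=20

13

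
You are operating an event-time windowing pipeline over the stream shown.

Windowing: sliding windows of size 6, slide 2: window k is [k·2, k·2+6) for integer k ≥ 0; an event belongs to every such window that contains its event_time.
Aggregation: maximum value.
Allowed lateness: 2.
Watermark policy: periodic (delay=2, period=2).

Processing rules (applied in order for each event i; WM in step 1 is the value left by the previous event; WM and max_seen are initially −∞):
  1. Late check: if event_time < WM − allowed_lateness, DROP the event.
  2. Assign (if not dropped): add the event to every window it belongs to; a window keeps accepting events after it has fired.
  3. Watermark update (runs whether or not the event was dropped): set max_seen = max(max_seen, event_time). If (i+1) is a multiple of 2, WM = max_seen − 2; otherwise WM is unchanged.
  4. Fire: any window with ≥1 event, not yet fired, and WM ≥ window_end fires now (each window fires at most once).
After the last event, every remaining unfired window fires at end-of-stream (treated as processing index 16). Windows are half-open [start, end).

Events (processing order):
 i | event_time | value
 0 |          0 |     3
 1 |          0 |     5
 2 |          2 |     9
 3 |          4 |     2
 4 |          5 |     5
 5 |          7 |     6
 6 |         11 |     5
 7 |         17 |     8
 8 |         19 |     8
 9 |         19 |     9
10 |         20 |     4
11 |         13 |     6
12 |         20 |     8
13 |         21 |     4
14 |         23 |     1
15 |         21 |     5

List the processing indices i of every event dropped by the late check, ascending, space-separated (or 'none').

i=0 t=0 v=3: → [0,6); WM=−∞
i=1 t=0 v=5: → [0,6); WM=-2
i=2 t=2 v=9: → [2,8),[0,6); WM=-2
i=3 t=4 v=2: → [4,10),[2,8),[0,6); WM=2
i=4 t=5 v=5: → [4,10),[2,8),[0,6); WM=2
i=5 t=7 v=6: → [6,12),[4,10),[2,8); WM=5
i=6 t=11 v=5: → [10,16),[8,14),[6,12); WM=5
i=7 t=17 v=8: → [16,22),[14,20),[12,18); WM=15; [0,6) fires=9 [2,8) fires=9 [4,10) fires=6 [6,12) fires=6 [8,14) fires=5
i=8 t=19 v=8: → [18,24),[16,22),[14,20); WM=15
i=9 t=19 v=9: → [18,24),[16,22),[14,20); WM=17; [10,16) fires=5
i=10 t=20 v=4: → [20,26),[18,24),[16,22); WM=17
i=11 t=13 v=6: DROP (t<17-2); WM=18; [12,18) fires=8
i=12 t=20 v=8: → [20,26),[18,24),[16,22); WM=18
i=13 t=21 v=4: → [20,26),[18,24),[16,22); WM=19
i=14 t=23 v=1: → [22,28),[20,26),[18,24); WM=19
i=15 t=21 v=5: → [20,26),[18,24),[16,22); WM=21; [14,20) fires=9

11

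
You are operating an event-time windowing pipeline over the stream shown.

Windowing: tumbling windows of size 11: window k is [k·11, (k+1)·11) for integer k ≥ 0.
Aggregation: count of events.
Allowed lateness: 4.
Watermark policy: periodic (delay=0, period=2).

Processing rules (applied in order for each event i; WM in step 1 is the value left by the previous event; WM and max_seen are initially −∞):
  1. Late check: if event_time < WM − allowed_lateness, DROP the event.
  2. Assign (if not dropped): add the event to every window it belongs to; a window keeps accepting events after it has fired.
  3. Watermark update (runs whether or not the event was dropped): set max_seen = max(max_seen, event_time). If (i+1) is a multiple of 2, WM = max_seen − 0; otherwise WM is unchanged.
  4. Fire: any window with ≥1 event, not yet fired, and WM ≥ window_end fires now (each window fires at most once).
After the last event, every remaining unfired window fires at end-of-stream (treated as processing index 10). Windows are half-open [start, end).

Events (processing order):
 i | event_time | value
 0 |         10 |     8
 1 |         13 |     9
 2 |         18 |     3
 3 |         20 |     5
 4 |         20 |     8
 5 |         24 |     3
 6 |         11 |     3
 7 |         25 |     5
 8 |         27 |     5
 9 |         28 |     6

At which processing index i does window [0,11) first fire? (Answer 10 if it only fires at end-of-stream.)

i=0 t=10 v=8: → [0,11); WM=−∞
i=1 t=13 v=9: → [11,22); WM=13; [0,11) fires=1
i=2 t=18 v=3: → [11,22); WM=13
i=3 t=20 v=5: → [11,22); WM=20
i=4 t=20 v=8: → [11,22); WM=20
i=5 t=24 v=3: → [22,33); WM=24; [11,22) fires=4
i=6 t=11 v=3: DROP (t<24-4); WM=24
i=7 t=25 v=5: → [22,33); WM=25
i=8 t=27 v=5: → [22,33); WM=25
i=9 t=28 v=6: → [22,33); WM=28

1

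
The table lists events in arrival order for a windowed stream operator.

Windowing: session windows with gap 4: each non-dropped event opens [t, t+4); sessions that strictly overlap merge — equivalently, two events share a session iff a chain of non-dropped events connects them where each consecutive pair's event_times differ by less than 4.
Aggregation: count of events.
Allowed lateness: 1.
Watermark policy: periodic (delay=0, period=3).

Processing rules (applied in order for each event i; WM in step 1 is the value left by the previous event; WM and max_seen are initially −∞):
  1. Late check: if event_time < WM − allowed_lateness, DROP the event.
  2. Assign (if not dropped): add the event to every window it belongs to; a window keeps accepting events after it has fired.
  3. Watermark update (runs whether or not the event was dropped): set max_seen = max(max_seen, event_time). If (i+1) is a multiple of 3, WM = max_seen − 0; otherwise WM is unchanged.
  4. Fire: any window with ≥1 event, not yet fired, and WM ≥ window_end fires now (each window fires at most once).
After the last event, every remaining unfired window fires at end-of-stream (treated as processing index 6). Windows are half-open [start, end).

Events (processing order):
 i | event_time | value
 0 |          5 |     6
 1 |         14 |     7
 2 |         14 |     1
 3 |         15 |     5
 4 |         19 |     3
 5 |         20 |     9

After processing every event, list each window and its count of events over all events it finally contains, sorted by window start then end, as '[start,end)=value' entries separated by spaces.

i=0 t=5 v=6: → [5,9); WM=−∞
i=1 t=14 v=7: → [14,18); WM=−∞
i=2 t=14 v=1: → [14,18); WM=14
i=3 t=15 v=5: → [14,19); WM=14
i=4 t=19 v=3: → [19,23); WM=14
i=5 t=20 v=9: → [19,24); WM=20

[5,9)=1 [14,19)=3 [19,24)=2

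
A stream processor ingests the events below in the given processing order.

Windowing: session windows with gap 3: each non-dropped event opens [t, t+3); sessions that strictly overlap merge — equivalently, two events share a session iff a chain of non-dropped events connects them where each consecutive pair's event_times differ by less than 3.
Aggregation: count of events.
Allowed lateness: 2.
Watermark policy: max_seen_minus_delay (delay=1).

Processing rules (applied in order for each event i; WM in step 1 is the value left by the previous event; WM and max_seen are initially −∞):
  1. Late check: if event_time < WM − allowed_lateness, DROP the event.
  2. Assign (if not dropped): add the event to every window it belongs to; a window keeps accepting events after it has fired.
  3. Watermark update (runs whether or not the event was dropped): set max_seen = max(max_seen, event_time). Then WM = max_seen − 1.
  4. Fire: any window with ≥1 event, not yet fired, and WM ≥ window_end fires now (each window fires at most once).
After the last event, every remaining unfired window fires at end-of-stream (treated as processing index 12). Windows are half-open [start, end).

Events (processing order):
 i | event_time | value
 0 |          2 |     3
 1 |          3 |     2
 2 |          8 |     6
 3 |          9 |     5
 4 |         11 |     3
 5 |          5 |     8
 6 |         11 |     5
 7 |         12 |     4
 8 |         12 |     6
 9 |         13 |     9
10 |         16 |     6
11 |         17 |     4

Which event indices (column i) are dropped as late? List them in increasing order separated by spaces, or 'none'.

i=0 t=2 v=3: → [2,5); WM=1
i=1 t=3 v=2: → [2,6); WM=2
i=2 t=8 v=6: → [8,11); WM=7
i=3 t=9 v=5: → [8,12); WM=8
i=4 t=11 v=3: → [8,14); WM=10
i=5 t=5 v=8: DROP (t<10-2); WM=10
i=6 t=11 v=5: → [8,14); WM=10
i=7 t=12 v=4: → [8,15); WM=11
i=8 t=12 v=6: → [8,15); WM=11
i=9 t=13 v=9: → [8,16); WM=12
i=10 t=16 v=6: → [16,19); WM=15
i=11 t=17 v=4: → [16,20); WM=16

5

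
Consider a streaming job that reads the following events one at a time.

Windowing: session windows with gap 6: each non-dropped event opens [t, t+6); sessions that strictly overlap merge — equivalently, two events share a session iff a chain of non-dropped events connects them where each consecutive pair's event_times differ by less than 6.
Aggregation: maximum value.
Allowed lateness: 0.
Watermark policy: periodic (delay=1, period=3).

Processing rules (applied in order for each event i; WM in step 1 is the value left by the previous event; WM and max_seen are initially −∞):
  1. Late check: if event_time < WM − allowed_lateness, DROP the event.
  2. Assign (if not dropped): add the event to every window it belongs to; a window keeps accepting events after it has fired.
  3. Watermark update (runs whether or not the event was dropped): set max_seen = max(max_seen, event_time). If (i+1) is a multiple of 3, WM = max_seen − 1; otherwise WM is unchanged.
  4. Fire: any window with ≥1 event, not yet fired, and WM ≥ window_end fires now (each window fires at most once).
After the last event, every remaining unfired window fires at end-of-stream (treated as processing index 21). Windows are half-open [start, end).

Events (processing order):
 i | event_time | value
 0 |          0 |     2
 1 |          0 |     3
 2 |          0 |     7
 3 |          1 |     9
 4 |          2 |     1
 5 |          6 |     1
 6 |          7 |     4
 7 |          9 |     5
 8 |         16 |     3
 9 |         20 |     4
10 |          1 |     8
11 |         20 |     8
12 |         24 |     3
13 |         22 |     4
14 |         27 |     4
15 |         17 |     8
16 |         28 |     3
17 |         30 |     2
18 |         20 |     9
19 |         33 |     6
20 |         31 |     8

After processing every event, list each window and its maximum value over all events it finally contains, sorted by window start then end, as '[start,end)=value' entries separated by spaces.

[0,15)=9 [16,39)=8

i=0 t=0 v=2: → [0,6); WM=−∞
i=1 t=0 v=3: → [0,6); WM=−∞
i=2 t=0 v=7: → [0,6); WM=-1
i=3 t=1 v=9: → [0,7); WM=-1
i=4 t=2 v=1: → [0,8); WM=-1
i=5 t=6 v=1: → [0,12); WM=5
i=6 t=7 v=4: → [0,13); WM=5
i=7 t=9 v=5: → [0,15); WM=5
i=8 t=16 v=3: → [16,22); WM=15
i=9 t=20 v=4: → [16,26); WM=15
i=10 t=1 v=8: DROP (t<15-0); WM=15
i=11 t=20 v=8: → [16,26); WM=19
i=12 t=24 v=3: → [16,30); WM=19
i=13 t=22 v=4: → [16,30); WM=19
i=14 t=27 v=4: → [16,33); WM=26
i=15 t=17 v=8: DROP (t<26-0); WM=26
i=16 t=28 v=3: → [16,34); WM=26
i=17 t=30 v=2: → [16,36); WM=29
i=18 t=20 v=9: DROP (t<29-0); WM=29
i=19 t=33 v=6: → [16,39); WM=29
i=20 t=31 v=8: → [16,39); WM=32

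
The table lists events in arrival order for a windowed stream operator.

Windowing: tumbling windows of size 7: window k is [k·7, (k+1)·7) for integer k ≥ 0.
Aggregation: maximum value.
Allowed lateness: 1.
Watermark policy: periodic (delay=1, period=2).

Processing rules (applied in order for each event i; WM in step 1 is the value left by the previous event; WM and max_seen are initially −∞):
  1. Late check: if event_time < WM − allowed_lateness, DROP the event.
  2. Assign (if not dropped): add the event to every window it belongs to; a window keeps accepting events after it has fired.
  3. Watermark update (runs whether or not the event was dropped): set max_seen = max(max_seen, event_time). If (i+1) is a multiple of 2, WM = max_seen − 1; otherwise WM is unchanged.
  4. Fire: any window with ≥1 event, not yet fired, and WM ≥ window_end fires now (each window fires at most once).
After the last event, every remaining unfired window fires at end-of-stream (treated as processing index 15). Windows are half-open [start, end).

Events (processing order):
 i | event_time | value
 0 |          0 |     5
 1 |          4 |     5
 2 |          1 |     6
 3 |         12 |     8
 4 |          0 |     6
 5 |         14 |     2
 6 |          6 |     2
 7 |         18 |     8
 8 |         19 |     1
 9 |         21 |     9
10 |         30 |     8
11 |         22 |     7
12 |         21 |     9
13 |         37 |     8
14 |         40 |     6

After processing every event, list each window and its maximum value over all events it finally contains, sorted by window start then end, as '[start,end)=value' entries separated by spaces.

i=0 t=0 v=5: → [0,7); WM=−∞
i=1 t=4 v=5: → [0,7); WM=3
i=2 t=1 v=6: DROP (t<3-1); WM=3
i=3 t=12 v=8: → [7,14); WM=11; [0,7) fires=5
i=4 t=0 v=6: DROP (t<11-1); WM=11
i=5 t=14 v=2: → [14,21); WM=13
i=6 t=6 v=2: DROP (t<13-1); WM=13
i=7 t=18 v=8: → [14,21); WM=17; [7,14) fires=8
i=8 t=19 v=1: → [14,21); WM=17
i=9 t=21 v=9: → [21,28); WM=20
i=10 t=30 v=8: → [28,35); WM=20
i=11 t=22 v=7: → [21,28); WM=29; [14,21) fires=8 [21,28) fires=9
i=12 t=21 v=9: DROP (t<29-1); WM=29
i=13 t=37 v=8: → [35,42); WM=36; [28,35) fires=8
i=14 t=40 v=6: → [35,42); WM=36

[0,7)=5 [7,14)=8 [14,21)=8 [21,28)=9 [28,35)=8 [35,42)=8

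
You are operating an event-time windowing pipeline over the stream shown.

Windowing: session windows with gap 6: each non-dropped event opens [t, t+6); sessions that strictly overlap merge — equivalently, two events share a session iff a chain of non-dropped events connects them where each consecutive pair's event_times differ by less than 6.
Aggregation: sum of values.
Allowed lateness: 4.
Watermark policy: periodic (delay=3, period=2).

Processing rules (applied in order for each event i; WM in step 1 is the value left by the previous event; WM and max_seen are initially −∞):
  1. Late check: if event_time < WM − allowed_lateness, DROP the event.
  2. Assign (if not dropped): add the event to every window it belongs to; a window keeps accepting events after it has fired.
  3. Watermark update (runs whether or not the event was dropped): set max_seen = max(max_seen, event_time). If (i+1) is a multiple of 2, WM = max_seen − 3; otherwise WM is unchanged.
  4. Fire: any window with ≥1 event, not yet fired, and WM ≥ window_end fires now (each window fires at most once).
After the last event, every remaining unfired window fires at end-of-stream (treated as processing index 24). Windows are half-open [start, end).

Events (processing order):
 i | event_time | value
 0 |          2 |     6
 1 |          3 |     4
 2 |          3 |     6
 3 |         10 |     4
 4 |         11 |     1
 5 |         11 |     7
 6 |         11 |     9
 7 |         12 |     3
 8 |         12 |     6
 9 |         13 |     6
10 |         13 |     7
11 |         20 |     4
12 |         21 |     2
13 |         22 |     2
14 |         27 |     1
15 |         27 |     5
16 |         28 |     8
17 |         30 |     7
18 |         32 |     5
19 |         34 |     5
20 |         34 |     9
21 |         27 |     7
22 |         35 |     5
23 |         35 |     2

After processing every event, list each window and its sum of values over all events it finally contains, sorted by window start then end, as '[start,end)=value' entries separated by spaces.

i=0 t=2 v=6: → [2,8); WM=−∞
i=1 t=3 v=4: → [2,9); WM=0
i=2 t=3 v=6: → [2,9); WM=0
i=3 t=10 v=4: → [10,16); WM=7
i=4 t=11 v=1: → [10,17); WM=7
i=5 t=11 v=7: → [10,17); WM=8
i=6 t=11 v=9: → [10,17); WM=8
i=7 t=12 v=3: → [10,18); WM=9
i=8 t=12 v=6: → [10,18); WM=9
i=9 t=13 v=6: → [10,19); WM=10
i=10 t=13 v=7: → [10,19); WM=10
i=11 t=20 v=4: → [20,26); WM=17
i=12 t=21 v=2: → [20,27); WM=17
i=13 t=22 v=2: → [20,28); WM=19
i=14 t=27 v=1: → [20,33); WM=19
i=15 t=27 v=5: → [20,33); WM=24
i=16 t=28 v=8: → [20,34); WM=24
i=17 t=30 v=7: → [20,36); WM=27
i=18 t=32 v=5: → [20,38); WM=27
i=19 t=34 v=5: → [20,40); WM=31
i=20 t=34 v=9: → [20,40); WM=31
i=21 t=27 v=7: → [20,40); WM=31
i=22 t=35 v=5: → [20,41); WM=31
i=23 t=35 v=2: → [20,41); WM=32

[2,9)=16 [10,19)=43 [20,41)=62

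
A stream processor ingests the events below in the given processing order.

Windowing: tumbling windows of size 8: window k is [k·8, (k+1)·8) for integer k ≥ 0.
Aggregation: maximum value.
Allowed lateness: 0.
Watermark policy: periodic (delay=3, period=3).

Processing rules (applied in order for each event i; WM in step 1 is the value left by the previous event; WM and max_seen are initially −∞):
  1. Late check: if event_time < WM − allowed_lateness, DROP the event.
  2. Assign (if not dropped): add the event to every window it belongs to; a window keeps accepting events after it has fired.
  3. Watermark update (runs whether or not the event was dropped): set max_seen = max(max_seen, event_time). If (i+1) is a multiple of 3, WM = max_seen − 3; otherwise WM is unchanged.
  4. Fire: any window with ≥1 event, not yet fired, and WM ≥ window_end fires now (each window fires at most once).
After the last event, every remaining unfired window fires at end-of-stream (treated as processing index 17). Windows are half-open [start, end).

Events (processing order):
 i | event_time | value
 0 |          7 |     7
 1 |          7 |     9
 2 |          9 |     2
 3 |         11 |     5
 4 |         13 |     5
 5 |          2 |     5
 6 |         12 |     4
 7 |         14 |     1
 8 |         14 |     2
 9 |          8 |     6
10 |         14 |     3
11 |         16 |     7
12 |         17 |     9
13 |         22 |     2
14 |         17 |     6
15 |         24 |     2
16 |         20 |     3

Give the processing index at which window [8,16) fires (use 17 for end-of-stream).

14

i=0 t=7 v=7: → [0,8); WM=−∞
i=1 t=7 v=9: → [0,8); WM=−∞
i=2 t=9 v=2: → [8,16); WM=6
i=3 t=11 v=5: → [8,16); WM=6
i=4 t=13 v=5: → [8,16); WM=6
i=5 t=2 v=5: DROP (t<6-0); WM=10; [0,8) fires=9
i=6 t=12 v=4: → [8,16); WM=10
i=7 t=14 v=1: → [8,16); WM=10
i=8 t=14 v=2: → [8,16); WM=11
i=9 t=8 v=6: DROP (t<11-0); WM=11
i=10 t=14 v=3: → [8,16); WM=11
i=11 t=16 v=7: → [16,24); WM=13
i=12 t=17 v=9: → [16,24); WM=13
i=13 t=22 v=2: → [16,24); WM=13
i=14 t=17 v=6: → [16,24); WM=19; [8,16) fires=5
i=15 t=24 v=2: → [24,32); WM=19
i=16 t=20 v=3: → [16,24); WM=19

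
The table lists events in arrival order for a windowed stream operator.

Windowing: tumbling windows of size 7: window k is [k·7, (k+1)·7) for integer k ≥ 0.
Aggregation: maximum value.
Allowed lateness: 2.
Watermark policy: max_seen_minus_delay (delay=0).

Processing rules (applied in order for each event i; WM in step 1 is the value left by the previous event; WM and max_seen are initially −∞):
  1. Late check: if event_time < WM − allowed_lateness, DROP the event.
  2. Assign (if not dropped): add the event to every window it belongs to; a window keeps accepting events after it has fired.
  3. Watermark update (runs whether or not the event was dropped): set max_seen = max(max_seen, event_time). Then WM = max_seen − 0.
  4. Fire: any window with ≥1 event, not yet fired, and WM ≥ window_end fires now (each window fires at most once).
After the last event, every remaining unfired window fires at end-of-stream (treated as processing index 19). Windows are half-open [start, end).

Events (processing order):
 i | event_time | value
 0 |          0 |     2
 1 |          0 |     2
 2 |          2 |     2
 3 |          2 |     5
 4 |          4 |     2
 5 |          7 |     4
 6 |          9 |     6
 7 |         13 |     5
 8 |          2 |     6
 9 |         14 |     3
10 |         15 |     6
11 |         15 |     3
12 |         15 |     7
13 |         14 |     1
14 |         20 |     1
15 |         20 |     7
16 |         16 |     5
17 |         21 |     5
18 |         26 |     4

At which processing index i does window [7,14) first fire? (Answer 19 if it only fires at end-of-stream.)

i=0 t=0 v=2: → [0,7); WM=0
i=1 t=0 v=2: → [0,7); WM=0
i=2 t=2 v=2: → [0,7); WM=2
i=3 t=2 v=5: → [0,7); WM=2
i=4 t=4 v=2: → [0,7); WM=4
i=5 t=7 v=4: → [7,14); WM=7; [0,7) fires=5
i=6 t=9 v=6: → [7,14); WM=9
i=7 t=13 v=5: → [7,14); WM=13
i=8 t=2 v=6: DROP (t<13-2); WM=13
i=9 t=14 v=3: → [14,21); WM=14; [7,14) fires=6
i=10 t=15 v=6: → [14,21); WM=15
i=11 t=15 v=3: → [14,21); WM=15
i=12 t=15 v=7: → [14,21); WM=15
i=13 t=14 v=1: → [14,21); WM=15
i=14 t=20 v=1: → [14,21); WM=20
i=15 t=20 v=7: → [14,21); WM=20
i=16 t=16 v=5: DROP (t<20-2); WM=20
i=17 t=21 v=5: → [21,28); WM=21; [14,21) fires=7
i=18 t=26 v=4: → [21,28); WM=26

9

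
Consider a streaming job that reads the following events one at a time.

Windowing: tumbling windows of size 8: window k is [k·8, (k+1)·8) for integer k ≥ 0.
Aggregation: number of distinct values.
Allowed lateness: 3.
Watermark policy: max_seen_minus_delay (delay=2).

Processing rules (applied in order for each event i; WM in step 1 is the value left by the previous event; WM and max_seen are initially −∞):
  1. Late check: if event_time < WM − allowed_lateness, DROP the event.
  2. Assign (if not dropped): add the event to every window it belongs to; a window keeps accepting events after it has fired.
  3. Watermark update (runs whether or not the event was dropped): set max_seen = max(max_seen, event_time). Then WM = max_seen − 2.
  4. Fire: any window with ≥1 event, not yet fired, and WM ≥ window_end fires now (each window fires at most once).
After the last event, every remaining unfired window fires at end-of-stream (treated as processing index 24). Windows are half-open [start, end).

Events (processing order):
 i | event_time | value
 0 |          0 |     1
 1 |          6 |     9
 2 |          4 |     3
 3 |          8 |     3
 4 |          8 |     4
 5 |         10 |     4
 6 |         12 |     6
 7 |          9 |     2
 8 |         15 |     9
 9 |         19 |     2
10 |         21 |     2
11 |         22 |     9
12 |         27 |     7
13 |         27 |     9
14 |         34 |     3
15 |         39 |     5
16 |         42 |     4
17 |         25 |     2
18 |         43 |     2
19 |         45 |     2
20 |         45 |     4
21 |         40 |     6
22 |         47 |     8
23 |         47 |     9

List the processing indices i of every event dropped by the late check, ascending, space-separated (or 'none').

17

i=0 t=0 v=1: → [0,8); WM=-2
i=1 t=6 v=9: → [0,8); WM=4
i=2 t=4 v=3: → [0,8); WM=4
i=3 t=8 v=3: → [8,16); WM=6
i=4 t=8 v=4: → [8,16); WM=6
i=5 t=10 v=4: → [8,16); WM=8; [0,8) fires=3
i=6 t=12 v=6: → [8,16); WM=10
i=7 t=9 v=2: → [8,16); WM=10
i=8 t=15 v=9: → [8,16); WM=13
i=9 t=19 v=2: → [16,24); WM=17; [8,16) fires=5
i=10 t=21 v=2: → [16,24); WM=19
i=11 t=22 v=9: → [16,24); WM=20
i=12 t=27 v=7: → [24,32); WM=25; [16,24) fires=2
i=13 t=27 v=9: → [24,32); WM=25
i=14 t=34 v=3: → [32,40); WM=32; [24,32) fires=2
i=15 t=39 v=5: → [32,40); WM=37
i=16 t=42 v=4: → [40,48); WM=40; [32,40) fires=2
i=17 t=25 v=2: DROP (t<40-3); WM=40
i=18 t=43 v=2: → [40,48); WM=41
i=19 t=45 v=2: → [40,48); WM=43
i=20 t=45 v=4: → [40,48); WM=43
i=21 t=40 v=6: → [40,48); WM=43
i=22 t=47 v=8: → [40,48); WM=45
i=23 t=47 v=9: → [40,48); WM=45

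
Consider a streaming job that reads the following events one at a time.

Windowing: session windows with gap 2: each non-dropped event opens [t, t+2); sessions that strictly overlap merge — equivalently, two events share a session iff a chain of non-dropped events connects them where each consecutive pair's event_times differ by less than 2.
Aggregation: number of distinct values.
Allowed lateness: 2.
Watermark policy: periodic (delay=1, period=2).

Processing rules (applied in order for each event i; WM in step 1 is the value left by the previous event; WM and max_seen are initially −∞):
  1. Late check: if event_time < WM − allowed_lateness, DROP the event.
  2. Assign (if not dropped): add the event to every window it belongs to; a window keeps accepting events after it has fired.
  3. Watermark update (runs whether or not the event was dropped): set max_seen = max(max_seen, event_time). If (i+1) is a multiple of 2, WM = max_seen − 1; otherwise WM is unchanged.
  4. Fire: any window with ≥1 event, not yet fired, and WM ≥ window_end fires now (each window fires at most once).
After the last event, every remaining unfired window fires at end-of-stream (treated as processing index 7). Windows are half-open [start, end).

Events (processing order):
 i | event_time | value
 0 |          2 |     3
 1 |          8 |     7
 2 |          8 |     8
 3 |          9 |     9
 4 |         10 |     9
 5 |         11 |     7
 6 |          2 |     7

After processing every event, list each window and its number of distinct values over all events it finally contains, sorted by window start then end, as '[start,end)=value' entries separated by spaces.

[2,4)=1 [8,13)=3

i=0 t=2 v=3: → [2,4); WM=−∞
i=1 t=8 v=7: → [8,10); WM=7
i=2 t=8 v=8: → [8,10); WM=7
i=3 t=9 v=9: → [8,11); WM=8
i=4 t=10 v=9: → [8,12); WM=8
i=5 t=11 v=7: → [8,13); WM=10
i=6 t=2 v=7: DROP (t<10-2); WM=10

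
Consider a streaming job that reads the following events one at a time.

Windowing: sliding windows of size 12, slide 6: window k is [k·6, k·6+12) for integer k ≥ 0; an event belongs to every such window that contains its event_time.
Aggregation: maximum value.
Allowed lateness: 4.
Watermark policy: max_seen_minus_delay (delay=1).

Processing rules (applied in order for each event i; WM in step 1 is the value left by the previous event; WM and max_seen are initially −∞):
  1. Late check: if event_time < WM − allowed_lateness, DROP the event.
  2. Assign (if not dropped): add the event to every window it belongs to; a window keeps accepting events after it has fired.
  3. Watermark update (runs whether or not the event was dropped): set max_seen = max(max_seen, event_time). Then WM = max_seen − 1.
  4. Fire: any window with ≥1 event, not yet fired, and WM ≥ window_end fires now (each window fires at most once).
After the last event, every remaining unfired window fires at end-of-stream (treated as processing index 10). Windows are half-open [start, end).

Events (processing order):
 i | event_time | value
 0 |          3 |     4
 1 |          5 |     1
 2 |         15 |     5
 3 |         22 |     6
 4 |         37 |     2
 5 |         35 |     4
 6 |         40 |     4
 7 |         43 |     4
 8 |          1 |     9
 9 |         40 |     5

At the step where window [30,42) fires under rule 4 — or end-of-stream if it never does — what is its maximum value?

4

i=0 t=3 v=4: → [0,12); WM=2
i=1 t=5 v=1: → [0,12); WM=4
i=2 t=15 v=5: → [12,24),[6,18); WM=14; [0,12) fires=4
i=3 t=22 v=6: → [18,30),[12,24); WM=21; [6,18) fires=5
i=4 t=37 v=2: → [36,48),[30,42); WM=36; [12,24) fires=6 [18,30) fires=6
i=5 t=35 v=4: → [30,42),[24,36); WM=36; [24,36) fires=4
i=6 t=40 v=4: → [36,48),[30,42); WM=39
i=7 t=43 v=4: → [42,54),[36,48); WM=42; [30,42) fires=4
i=8 t=1 v=9: DROP (t<42-4); WM=42
i=9 t=40 v=5: → [36,48),[30,42); WM=42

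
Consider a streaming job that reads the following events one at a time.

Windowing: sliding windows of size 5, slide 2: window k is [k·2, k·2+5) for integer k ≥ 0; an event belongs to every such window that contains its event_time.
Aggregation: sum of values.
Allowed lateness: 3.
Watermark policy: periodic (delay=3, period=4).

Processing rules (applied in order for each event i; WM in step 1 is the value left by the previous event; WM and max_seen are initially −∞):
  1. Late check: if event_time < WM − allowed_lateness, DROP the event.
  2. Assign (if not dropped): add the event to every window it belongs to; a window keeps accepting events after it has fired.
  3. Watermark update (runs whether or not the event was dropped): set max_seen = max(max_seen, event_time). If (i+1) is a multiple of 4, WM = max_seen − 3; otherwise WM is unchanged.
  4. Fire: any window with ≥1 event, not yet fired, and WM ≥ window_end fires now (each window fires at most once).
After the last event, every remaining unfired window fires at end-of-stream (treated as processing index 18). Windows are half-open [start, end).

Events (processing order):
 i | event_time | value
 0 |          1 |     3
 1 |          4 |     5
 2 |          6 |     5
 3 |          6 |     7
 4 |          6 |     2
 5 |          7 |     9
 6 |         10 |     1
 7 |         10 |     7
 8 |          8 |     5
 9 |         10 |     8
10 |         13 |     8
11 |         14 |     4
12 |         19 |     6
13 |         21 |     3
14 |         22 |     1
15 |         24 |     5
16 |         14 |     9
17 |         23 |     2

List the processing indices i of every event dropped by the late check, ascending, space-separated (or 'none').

16

i=0 t=1 v=3: → [0,5); WM=−∞
i=1 t=4 v=5: → [4,9),[2,7),[0,5); WM=−∞
i=2 t=6 v=5: → [6,11),[4,9),[2,7); WM=−∞
i=3 t=6 v=7: → [6,11),[4,9),[2,7); WM=3
i=4 t=6 v=2: → [6,11),[4,9),[2,7); WM=3
i=5 t=7 v=9: → [6,11),[4,9); WM=3
i=6 t=10 v=1: → [10,15),[8,13),[6,11); WM=3
i=7 t=10 v=7: → [10,15),[8,13),[6,11); WM=7; [0,5) fires=8 [2,7) fires=19
i=8 t=8 v=5: → [8,13),[6,11),[4,9); WM=7
i=9 t=10 v=8: → [10,15),[8,13),[6,11); WM=7
i=10 t=13 v=8: → [12,17),[10,15); WM=7
i=11 t=14 v=4: → [14,19),[12,17),[10,15); WM=11; [4,9) fires=33 [6,11) fires=44
i=12 t=19 v=6: → [18,23),[16,21); WM=11
i=13 t=21 v=3: → [20,25),[18,23); WM=11
i=14 t=22 v=1: → [22,27),[20,25),[18,23); WM=11
i=15 t=24 v=5: → [24,29),[22,27),[20,25); WM=21; [8,13) fires=21 [10,15) fires=28 [12,17) fires=12 [14,19) fires=4 [16,21) fires=6
i=16 t=14 v=9: DROP (t<21-3); WM=21
i=17 t=23 v=2: → [22,27),[20,25); WM=21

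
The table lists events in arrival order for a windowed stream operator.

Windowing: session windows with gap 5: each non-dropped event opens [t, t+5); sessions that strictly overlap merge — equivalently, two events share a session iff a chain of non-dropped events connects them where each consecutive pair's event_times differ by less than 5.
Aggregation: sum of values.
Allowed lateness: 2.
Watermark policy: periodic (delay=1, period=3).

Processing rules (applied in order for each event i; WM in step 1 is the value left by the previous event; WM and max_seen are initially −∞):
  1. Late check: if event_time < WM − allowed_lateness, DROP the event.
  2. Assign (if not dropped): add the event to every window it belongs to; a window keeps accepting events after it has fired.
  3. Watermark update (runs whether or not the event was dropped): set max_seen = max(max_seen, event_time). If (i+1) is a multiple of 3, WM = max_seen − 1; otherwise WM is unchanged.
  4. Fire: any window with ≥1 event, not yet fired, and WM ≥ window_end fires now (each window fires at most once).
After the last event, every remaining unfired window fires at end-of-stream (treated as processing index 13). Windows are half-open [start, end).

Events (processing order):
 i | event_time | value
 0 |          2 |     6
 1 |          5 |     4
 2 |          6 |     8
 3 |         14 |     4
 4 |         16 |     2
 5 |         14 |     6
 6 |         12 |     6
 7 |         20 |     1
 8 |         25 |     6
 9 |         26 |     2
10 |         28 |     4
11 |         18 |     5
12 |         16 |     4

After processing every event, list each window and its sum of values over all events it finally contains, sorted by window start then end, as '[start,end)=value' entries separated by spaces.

i=0 t=2 v=6: → [2,7); WM=−∞
i=1 t=5 v=4: → [2,10); WM=−∞
i=2 t=6 v=8: → [2,11); WM=5
i=3 t=14 v=4: → [14,19); WM=5
i=4 t=16 v=2: → [14,21); WM=5
i=5 t=14 v=6: → [14,21); WM=15
i=6 t=12 v=6: DROP (t<15-2); WM=15
i=7 t=20 v=1: → [14,25); WM=15
i=8 t=25 v=6: → [25,30); WM=24
i=9 t=26 v=2: → [25,31); WM=24
i=10 t=28 v=4: → [25,33); WM=24
i=11 t=18 v=5: DROP (t<24-2); WM=27
i=12 t=16 v=4: DROP (t<27-2); WM=27

[2,11)=18 [14,25)=13 [25,33)=12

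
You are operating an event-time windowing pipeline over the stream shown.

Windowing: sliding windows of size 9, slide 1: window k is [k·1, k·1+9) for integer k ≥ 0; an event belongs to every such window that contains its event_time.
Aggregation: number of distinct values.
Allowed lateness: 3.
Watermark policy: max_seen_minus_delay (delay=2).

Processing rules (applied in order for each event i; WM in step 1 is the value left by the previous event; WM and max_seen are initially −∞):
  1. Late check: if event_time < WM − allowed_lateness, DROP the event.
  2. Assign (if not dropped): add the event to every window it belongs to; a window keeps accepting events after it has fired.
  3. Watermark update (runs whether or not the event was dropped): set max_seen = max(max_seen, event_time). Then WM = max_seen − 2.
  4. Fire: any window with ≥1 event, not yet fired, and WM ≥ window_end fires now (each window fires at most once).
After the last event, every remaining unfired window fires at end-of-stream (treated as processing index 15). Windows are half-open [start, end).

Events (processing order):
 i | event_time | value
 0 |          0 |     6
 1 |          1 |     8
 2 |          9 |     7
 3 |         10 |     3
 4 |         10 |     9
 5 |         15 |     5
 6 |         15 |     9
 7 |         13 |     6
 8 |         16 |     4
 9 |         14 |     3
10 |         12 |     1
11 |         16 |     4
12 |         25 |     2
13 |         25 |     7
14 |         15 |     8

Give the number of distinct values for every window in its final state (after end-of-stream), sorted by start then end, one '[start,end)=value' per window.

[0,9)=2 [1,10)=2 [2,11)=3 [3,12)=3 [4,13)=4 [5,14)=5 [6,15)=5 [7,16)=6 [8,17)=7 [9,18)=7 [10,19)=6 [11,20)=6 [12,21)=6 [13,22)=5 [14,23)=4 [15,24)=3 [16,25)=1 [17,26)=2 [18,27)=2 [19,28)=2 [20,29)=2 [21,30)=2 [22,31)=2 [23,32)=2 [24,33)=2 [25,34)=2

i=0 t=0 v=6: → [0,9); WM=-2
i=1 t=1 v=8: → [1,10),[0,9); WM=-1
i=2 t=9 v=7: → [9,18),[8,17),[7,16),[6,15),[5,14),[4,13),[3,12),[2,11),[1,10); WM=7
i=3 t=10 v=3: → [10,19),[9,18),[8,17),[7,16),[6,15),[5,14),[4,13),[3,12),[2,11); WM=8
i=4 t=10 v=9: → [10,19),[9,18),[8,17),[7,16),[6,15),[5,14),[4,13),[3,12),[2,11); WM=8
i=5 t=15 v=5: → [15,24),[14,23),[13,22),[12,21),[11,20),[10,19),[9,18),[8,17),[7,16); WM=13; [0,9) fires=2 [1,10) fires=2 [2,11) fires=3 [3,12) fires=3 [4,13) fires=3
i=6 t=15 v=9: → [15,24),[14,23),[13,22),[12,21),[11,20),[10,19),[9,18),[8,17),[7,16); WM=13
i=7 t=13 v=6: → [13,22),[12,21),[11,20),[10,19),[9,18),[8,17),[7,16),[6,15),[5,14); WM=13
i=8 t=16 v=4: → [16,25),[15,24),[14,23),[13,22),[12,21),[11,20),[10,19),[9,18),[8,17); WM=14; [5,14) fires=4
i=9 t=14 v=3: → [14,23),[13,22),[12,21),[11,20),[10,19),[9,18),[8,17),[7,16),[6,15); WM=14
i=10 t=12 v=1: → [12,21),[11,20),[10,19),[9,18),[8,17),[7,16),[6,15),[5,14),[4,13); WM=14
i=11 t=16 v=4: → [16,25),[15,24),[14,23),[13,22),[12,21),[11,20),[10,19),[9,18),[8,17); WM=14
i=12 t=25 v=2: → [25,34),[24,33),[23,32),[22,31),[21,30),[20,29),[19,28),[18,27),[17,26); WM=23; [6,15) fires=5 [7,16) fires=6 [8,17) fires=7 [9,18) fires=7 [10,19) fires=6 [11,20) fires=6 [12,21) fires=6 [13,22) fires=5 [14,23) fires=4
i=13 t=25 v=7: → [25,34),[24,33),[23,32),[22,31),[21,30),[20,29),[19,28),[18,27),[17,26); WM=23
i=14 t=15 v=8: DROP (t<23-3); WM=23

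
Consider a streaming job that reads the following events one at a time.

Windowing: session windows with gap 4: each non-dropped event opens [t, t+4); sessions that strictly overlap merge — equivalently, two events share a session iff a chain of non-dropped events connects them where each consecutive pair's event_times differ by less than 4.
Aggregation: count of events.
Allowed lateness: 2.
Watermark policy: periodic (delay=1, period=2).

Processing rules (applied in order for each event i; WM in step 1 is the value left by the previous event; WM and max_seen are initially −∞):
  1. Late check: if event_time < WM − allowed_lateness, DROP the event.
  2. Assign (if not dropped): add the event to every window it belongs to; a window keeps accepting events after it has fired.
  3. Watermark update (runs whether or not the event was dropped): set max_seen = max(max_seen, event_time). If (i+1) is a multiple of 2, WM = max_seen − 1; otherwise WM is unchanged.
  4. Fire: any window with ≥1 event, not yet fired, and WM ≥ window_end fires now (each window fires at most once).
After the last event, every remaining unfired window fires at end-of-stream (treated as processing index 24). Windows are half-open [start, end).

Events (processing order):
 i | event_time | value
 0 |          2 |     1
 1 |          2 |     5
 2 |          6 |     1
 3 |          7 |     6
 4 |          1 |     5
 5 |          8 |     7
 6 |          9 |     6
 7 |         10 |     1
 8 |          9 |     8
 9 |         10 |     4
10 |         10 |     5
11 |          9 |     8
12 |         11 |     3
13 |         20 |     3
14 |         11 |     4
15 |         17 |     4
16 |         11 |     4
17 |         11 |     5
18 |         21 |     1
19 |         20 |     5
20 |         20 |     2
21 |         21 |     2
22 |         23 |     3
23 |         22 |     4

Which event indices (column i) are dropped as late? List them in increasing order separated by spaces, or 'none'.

4 14 16 17

i=0 t=2 v=1: → [2,6); WM=−∞
i=1 t=2 v=5: → [2,6); WM=1
i=2 t=6 v=1: → [6,10); WM=1
i=3 t=7 v=6: → [6,11); WM=6
i=4 t=1 v=5: DROP (t<6-2); WM=6
i=5 t=8 v=7: → [6,12); WM=7
i=6 t=9 v=6: → [6,13); WM=7
i=7 t=10 v=1: → [6,14); WM=9
i=8 t=9 v=8: → [6,14); WM=9
i=9 t=10 v=4: → [6,14); WM=9
i=10 t=10 v=5: → [6,14); WM=9
i=11 t=9 v=8: → [6,14); WM=9
i=12 t=11 v=3: → [6,15); WM=9
i=13 t=20 v=3: → [20,24); WM=19
i=14 t=11 v=4: DROP (t<19-2); WM=19
i=15 t=17 v=4: → [17,24); WM=19
i=16 t=11 v=4: DROP (t<19-2); WM=19
i=17 t=11 v=5: DROP (t<19-2); WM=19
i=18 t=21 v=1: → [17,25); WM=19
i=19 t=20 v=5: → [17,25); WM=20
i=20 t=20 v=2: → [17,25); WM=20
i=21 t=21 v=2: → [17,25); WM=20
i=22 t=23 v=3: → [17,27); WM=20
i=23 t=22 v=4: → [17,27); WM=22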